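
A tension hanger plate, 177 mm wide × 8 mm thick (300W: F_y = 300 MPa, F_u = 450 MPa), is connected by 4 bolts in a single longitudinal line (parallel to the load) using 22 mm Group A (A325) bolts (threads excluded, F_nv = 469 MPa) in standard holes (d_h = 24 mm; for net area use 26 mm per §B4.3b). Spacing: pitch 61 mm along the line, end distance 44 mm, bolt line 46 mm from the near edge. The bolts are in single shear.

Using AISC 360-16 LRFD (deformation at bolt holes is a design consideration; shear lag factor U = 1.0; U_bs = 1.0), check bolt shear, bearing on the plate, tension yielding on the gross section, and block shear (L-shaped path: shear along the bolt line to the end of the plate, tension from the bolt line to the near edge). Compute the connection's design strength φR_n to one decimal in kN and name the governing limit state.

Bolt shear: A_b = π(22)²/4 = 380.13 mm². φR_n = 0.75 × 469 × 380.13 × 4 × 1 = 534.8 kN.
Bearing (8 mm plate, F_u = 450 MPa): end bolts L_c = 44 − 24/2 = 32, R_n = min(1.2×32×8×450, 2.4×22×8×450) = 138.24 kN/bolt; interior L_c = 61 − 24 = 37, R_n = 159.84 kN/bolt. φR_n = 0.75 × (1×138.24 + 3×159.84) = 463.3 kN.
Tension yield (gross): A_g = 177×8 = 1416 mm². φR_n = 0.90 × 300 × 1416 = 382.3 kN.
Block shear: shear path 1×[44+3×61] = 1×227 mm, A_gv = 1816, A_nv = 1×(227 − 3.5×26)×8 = 1088 mm²; tension to near edge: (46 − 0.5×26)×8 = 264 mm². R_n = min(0.6×450×1088, 0.6×300×1816) + 1.0×450×264 = min(293.76, 326.88) + 118.8 = 412.56 kN. φR_n = 0.75 × 412.56 = 309.4 kN.
Governing: min(534.8, 463.3, 382.3, 309.4) = 309.4 kN → block shear.

309.4 kN (block shear governs)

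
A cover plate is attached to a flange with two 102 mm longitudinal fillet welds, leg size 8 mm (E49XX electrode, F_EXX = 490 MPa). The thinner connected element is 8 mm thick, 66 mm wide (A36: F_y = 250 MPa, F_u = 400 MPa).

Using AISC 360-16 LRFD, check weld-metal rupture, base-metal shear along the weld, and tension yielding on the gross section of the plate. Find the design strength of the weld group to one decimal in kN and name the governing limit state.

118.8 kN (gross-section yield governs)

Weld metal: throat = 0.707×8 = 5.656 mm, L = 2×102 = 204 mm. φR_n = 0.75 × 0.6 × 490 × 5.656 × 204 = 254.4 kN.
Base metal shear (8 mm plate): yield φR_n = 1.0×0.6×250×8×204 = 244.8 kN; rupture φR_n = 0.75×0.6×400×8×204 = 293.8 kN; take 244.8 kN (yield).
Tension yield (gross): A_g = 66×8 = 528 mm². φR_n = 0.90 × 250 × 528 = 118.8 kN.
Governing: min(254.4, 244.8, 118.8) = 118.8 kN → gross-section yield.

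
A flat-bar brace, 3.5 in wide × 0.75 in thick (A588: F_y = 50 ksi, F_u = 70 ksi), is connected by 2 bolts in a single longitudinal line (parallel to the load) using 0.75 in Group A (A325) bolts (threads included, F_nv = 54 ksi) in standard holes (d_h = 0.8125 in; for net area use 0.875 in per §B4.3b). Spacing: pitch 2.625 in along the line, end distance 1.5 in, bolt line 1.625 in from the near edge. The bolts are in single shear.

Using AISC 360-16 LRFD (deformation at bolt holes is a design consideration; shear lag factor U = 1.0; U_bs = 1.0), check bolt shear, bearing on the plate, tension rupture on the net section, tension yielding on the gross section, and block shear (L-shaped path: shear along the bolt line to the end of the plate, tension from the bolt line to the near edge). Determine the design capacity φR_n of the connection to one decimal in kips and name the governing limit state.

35.8 kips (bolt shear governs)

Bolt shear: A_b = π(0.75)²/4 = 0.44179 in². φR_n = 0.75 × 54 × 0.44179 × 2 × 1 = 35.8 kips.
Bearing (0.75 in plate, F_u = 70 ksi): end bolts L_c = 1.5 − 0.8125/2 = 1.09375, R_n = min(1.2×1.09375×0.75×70, 2.4×0.75×0.75×70) = 68.906 kips/bolt; interior L_c = 2.625 − 0.8125 = 1.8125, R_n = 94.5 kips/bolt. φR_n = 0.75 × (1×68.906 + 1×94.5) = 122.6 kips.
Tension rupture (net): A_n = (3.5 − 1×0.875)×0.75 = 1.9688 in² (U = 1.0, A_e = A_n). φR_n = 0.75 × 70 × 1.9688 = 103.4 kips.
Tension yield (gross): A_g = 3.5×0.75 = 2.625 in². φR_n = 0.90 × 50 × 2.625 = 118.1 kips.
Block shear: shear path 1×[1.5+1×2.625] = 1×4.125 in, A_gv = 3.0938, A_nv = 1×(4.125 − 1.5×0.875)×0.75 = 2.1094 in²; tension to near edge: (1.625 − 0.5×0.875)×0.75 = 0.89063 in². R_n = min(0.6×70×2.1094, 0.6×50×3.0938) + 1.0×70×0.89063 = min(88.595, 92.814) + 62.344 = 150.94 kips. φR_n = 0.75 × 150.94 = 113.2 kips.
Governing: min(35.8, 122.6, 103.4, 118.1, 113.2) = 35.8 kips → bolt shear.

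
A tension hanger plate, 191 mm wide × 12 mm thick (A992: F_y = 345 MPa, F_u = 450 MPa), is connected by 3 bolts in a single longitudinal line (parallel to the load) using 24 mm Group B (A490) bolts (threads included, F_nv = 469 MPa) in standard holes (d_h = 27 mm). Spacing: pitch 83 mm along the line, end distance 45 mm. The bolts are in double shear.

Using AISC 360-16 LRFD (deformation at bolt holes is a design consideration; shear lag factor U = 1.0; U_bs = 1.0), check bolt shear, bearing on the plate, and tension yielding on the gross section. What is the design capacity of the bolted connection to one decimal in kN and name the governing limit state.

619.7 kN (bearing governs)

Bolt shear: A_b = π(24)²/4 = 452.39 mm². φR_n = 0.75 × 469 × 452.39 × 3 × 2 = 954.8 kN.
Bearing (12 mm plate, F_u = 450 MPa): end bolts L_c = 45 − 27/2 = 31.5, R_n = min(1.2×31.5×12×450, 2.4×24×12×450) = 204.12 kN/bolt; interior L_c = 83 − 27 = 56, R_n = 311.04 kN/bolt. φR_n = 0.75 × (1×204.12 + 2×311.04) = 619.7 kN.
Tension yield (gross): A_g = 191×12 = 2292 mm². φR_n = 0.90 × 345 × 2292 = 711.7 kN.
Governing: min(954.8, 619.7, 711.7) = 619.7 kN → bearing.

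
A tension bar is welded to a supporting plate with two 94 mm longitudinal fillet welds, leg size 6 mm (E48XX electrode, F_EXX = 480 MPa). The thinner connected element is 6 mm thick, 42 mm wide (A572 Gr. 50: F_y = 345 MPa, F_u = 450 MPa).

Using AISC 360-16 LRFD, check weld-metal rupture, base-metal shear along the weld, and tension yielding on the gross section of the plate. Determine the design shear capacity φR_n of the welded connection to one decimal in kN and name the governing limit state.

Weld metal: throat = 0.707×6 = 4.242 mm, L = 2×94 = 188 mm. φR_n = 0.75 × 0.6 × 480 × 4.242 × 188 = 172.3 kN.
Base metal shear (6 mm plate): yield φR_n = 1.0×0.6×345×6×188 = 233.5 kN; rupture φR_n = 0.75×0.6×450×6×188 = 228.4 kN; take 228.4 kN (rupture).
Tension yield (gross): A_g = 42×6 = 252 mm². φR_n = 0.90 × 345 × 252 = 78.2 kN.
Governing: min(172.3, 228.4, 78.2) = 78.2 kN → gross-section yield.

78.2 kN (gross-section yield governs)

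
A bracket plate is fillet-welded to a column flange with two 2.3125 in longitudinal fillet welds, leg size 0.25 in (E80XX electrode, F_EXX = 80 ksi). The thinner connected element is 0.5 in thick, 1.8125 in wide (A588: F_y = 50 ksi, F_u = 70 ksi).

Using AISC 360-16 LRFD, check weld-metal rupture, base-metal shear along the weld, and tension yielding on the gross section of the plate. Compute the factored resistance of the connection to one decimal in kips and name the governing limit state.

29.4 kips (weld metal governs)

Weld metal: throat = 0.707×0.25 = 0.17675 in, L = 2×2.3125 = 4.625 in. φR_n = 0.75 × 0.6 × 80 × 0.17675 × 4.625 = 29.4 kips.
Base metal shear (0.5 in plate): yield φR_n = 1.0×0.6×50×0.5×4.625 = 69.4 kips; rupture φR_n = 0.75×0.6×70×0.5×4.625 = 72.8 kips; take 69.4 kips (yield).
Tension yield (gross): A_g = 1.8125×0.5 = 0.90625 in². φR_n = 0.90 × 50 × 0.90625 = 40.8 kips.
Governing: min(29.4, 69.4, 40.8) = 29.4 kips → weld metal.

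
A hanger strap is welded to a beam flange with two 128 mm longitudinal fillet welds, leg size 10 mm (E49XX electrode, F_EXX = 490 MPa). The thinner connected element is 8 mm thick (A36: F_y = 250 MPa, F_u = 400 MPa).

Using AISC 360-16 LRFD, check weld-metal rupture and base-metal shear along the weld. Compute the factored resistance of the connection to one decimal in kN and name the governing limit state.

Weld metal: throat = 0.707×10 = 7.07 mm, L = 2×128 = 256 mm. φR_n = 0.75 × 0.6 × 490 × 7.07 × 256 = 399.1 kN.
Base metal shear (8 mm plate): yield φR_n = 1.0×0.6×250×8×256 = 307.2 kN; rupture φR_n = 0.75×0.6×400×8×256 = 368.6 kN; take 307.2 kN (yield).
Governing: min(399.1, 307.2) = 307.2 kN → base-metal shear.

307.2 kN (base-metal shear governs)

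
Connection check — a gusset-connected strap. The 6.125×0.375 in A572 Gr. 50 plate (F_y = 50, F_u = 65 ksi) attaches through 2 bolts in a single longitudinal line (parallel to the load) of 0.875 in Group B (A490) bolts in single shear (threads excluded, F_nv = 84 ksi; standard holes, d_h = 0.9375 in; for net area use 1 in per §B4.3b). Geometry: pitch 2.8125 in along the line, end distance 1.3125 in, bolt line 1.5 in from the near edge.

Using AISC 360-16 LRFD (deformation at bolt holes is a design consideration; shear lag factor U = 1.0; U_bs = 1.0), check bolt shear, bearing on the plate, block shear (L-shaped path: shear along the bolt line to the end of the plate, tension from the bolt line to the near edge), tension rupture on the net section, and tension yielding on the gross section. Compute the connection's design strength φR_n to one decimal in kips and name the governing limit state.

Bolt shear: A_b = π(0.875)²/4 = 0.60132 in². φR_n = 0.75 × 84 × 0.60132 × 2 × 1 = 75.8 kips.
Bearing (0.375 in plate, F_u = 65 ksi): end bolts L_c = 1.3125 − 0.9375/2 = 0.84375, R_n = min(1.2×0.84375×0.375×65, 2.4×0.875×0.375×65) = 24.68 kips/bolt; interior L_c = 2.8125 − 0.9375 = 1.875, R_n = 51.188 kips/bolt. φR_n = 0.75 × (1×24.68 + 1×51.188) = 56.9 kips.
Block shear: shear path 1×[1.3125+1×2.8125] = 1×4.125 in, A_gv = 1.5469, A_nv = 1×(4.125 − 1.5×1)×0.375 = 0.98438 in²; tension to near edge: (1.5 − 0.5×1)×0.375 = 0.375 in². R_n = min(0.6×65×0.98438, 0.6×50×1.5469) + 1.0×65×0.375 = min(38.391, 46.407) + 24.375 = 62.766 kips. φR_n = 0.75 × 62.766 = 47.1 kips.
Tension rupture (net): A_n = (6.125 − 1×1)×0.375 = 1.9219 in² (U = 1.0, A_e = A_n). φR_n = 0.75 × 65 × 1.9219 = 93.7 kips.
Tension yield (gross): A_g = 6.125×0.375 = 2.2969 in². φR_n = 0.90 × 50 × 2.2969 = 103.4 kips.
Governing: min(75.8, 56.9, 47.1, 93.7, 103.4) = 47.1 kips → block shear.

47.1 kips (block shear governs)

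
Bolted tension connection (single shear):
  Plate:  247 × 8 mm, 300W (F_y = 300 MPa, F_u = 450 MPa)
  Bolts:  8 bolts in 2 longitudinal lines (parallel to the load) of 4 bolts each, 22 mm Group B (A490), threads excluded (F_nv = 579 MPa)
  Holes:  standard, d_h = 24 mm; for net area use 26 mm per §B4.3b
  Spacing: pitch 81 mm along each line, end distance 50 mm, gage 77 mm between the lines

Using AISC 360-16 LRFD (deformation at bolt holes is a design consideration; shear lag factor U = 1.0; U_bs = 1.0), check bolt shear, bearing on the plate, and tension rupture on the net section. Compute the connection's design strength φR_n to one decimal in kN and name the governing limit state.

Bolt shear: A_b = π(22)²/4 = 380.13 mm². φR_n = 0.75 × 579 × 380.13 × 8 × 1 = 1320.6 kN.
Bearing (8 mm plate, F_u = 450 MPa): end bolts L_c = 50 − 24/2 = 38, R_n = min(1.2×38×8×450, 2.4×22×8×450) = 164.16 kN/bolt; interior L_c = 81 − 24 = 57, R_n = 190.08 kN/bolt. φR_n = 0.75 × (2×164.16 + 6×190.08) = 1101.6 kN.
Tension rupture (net): A_n = (247 − 2×26)×8 = 1560 mm² (U = 1.0, A_e = A_n). φR_n = 0.75 × 450 × 1560 = 526.5 kN.
Governing: min(1320.6, 1101.6, 526.5) = 526.5 kN → net-section rupture.

526.5 kN (net-section rupture governs)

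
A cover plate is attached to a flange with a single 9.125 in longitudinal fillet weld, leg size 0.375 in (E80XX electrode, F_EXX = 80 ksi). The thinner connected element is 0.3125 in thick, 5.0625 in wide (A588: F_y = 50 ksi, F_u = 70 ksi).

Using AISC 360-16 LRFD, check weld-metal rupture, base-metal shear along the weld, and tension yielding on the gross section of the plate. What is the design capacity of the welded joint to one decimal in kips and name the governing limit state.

Weld metal: throat = 0.707×0.375 = 0.26513 in, L = 9.125 in. φR_n = 0.75 × 0.6 × 80 × 0.26513 × 9.125 = 87.1 kips.
Base metal shear (0.3125 in plate): yield φR_n = 1.0×0.6×50×0.3125×9.125 = 85.5 kips; rupture φR_n = 0.75×0.6×70×0.3125×9.125 = 89.8 kips; take 85.5 kips (yield).
Tension yield (gross): A_g = 5.0625×0.3125 = 1.582 in². φR_n = 0.90 × 50 × 1.582 = 71.2 kips.
Governing: min(87.1, 85.5, 71.2) = 71.2 kips → gross-section yield.

71.2 kips (gross-section yield governs)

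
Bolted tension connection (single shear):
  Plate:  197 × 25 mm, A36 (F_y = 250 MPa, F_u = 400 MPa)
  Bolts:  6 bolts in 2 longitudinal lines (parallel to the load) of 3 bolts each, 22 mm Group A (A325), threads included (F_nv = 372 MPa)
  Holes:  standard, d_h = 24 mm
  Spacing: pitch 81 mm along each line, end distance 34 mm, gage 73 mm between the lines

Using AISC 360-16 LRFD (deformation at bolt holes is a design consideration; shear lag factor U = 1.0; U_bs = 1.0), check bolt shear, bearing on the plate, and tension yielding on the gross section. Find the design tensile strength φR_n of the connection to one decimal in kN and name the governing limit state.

Bolt shear: A_b = π(22)²/4 = 380.13 mm². φR_n = 0.75 × 372 × 380.13 × 6 × 1 = 636.3 kN.
Bearing (25 mm plate, F_u = 400 MPa): end bolts L_c = 34 − 24/2 = 22, R_n = min(1.2×22×25×400, 2.4×22×25×400) = 264 kN/bolt; interior L_c = 81 − 24 = 57, R_n = 528 kN/bolt. φR_n = 0.75 × (2×264 + 4×528) = 1980.0 kN.
Tension yield (gross): A_g = 197×25 = 4925 mm². φR_n = 0.90 × 250 × 4925 = 1108.1 kN.
Governing: min(636.3, 1980.0, 1108.1) = 636.3 kN → bolt shear.

636.3 kN (bolt shear governs)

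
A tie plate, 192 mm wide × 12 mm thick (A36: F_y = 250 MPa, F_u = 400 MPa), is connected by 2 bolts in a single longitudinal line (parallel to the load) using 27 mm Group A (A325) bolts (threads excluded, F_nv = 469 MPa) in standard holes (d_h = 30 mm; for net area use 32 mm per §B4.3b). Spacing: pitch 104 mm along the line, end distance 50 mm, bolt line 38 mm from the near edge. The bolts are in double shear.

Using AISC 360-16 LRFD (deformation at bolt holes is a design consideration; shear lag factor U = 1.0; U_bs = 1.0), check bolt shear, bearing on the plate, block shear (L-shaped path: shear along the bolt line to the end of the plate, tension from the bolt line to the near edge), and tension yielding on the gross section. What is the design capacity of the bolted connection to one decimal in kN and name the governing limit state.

287.1 kN (block shear governs)

Bolt shear: A_b = π(27)²/4 = 572.56 mm². φR_n = 0.75 × 469 × 572.56 × 2 × 2 = 805.6 kN.
Bearing (12 mm plate, F_u = 400 MPa): end bolts L_c = 50 − 30/2 = 35, R_n = min(1.2×35×12×400, 2.4×27×12×400) = 201.6 kN/bolt; interior L_c = 104 − 30 = 74, R_n = 311.04 kN/bolt. φR_n = 0.75 × (1×201.6 + 1×311.04) = 384.5 kN.
Block shear: shear path 1×[50+1×104] = 1×154 mm, A_gv = 1848, A_nv = 1×(154 − 1.5×32)×12 = 1272 mm²; tension to near edge: (38 − 0.5×32)×12 = 264 mm². R_n = min(0.6×400×1272, 0.6×250×1848) + 1.0×400×264 = min(305.28, 277.2) + 105.6 = 382.8 kN. φR_n = 0.75 × 382.8 = 287.1 kN.
Tension yield (gross): A_g = 192×12 = 2304 mm². φR_n = 0.90 × 250 × 2304 = 518.4 kN.
Governing: min(805.6, 384.5, 287.1, 518.4) = 287.1 kN → block shear.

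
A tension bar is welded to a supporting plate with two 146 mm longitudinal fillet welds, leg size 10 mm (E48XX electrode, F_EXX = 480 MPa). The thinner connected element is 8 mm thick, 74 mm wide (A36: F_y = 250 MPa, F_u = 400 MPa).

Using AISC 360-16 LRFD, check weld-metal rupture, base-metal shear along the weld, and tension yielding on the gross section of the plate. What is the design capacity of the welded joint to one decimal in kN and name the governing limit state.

133.2 kN (gross-section yield governs)

Weld metal: throat = 0.707×10 = 7.07 mm, L = 2×146 = 292 mm. φR_n = 0.75 × 0.6 × 480 × 7.07 × 292 = 445.9 kN.
Base metal shear (8 mm plate): yield φR_n = 1.0×0.6×250×8×292 = 350.4 kN; rupture φR_n = 0.75×0.6×400×8×292 = 420.5 kN; take 350.4 kN (yield).
Tension yield (gross): A_g = 74×8 = 592 mm². φR_n = 0.90 × 250 × 592 = 133.2 kN.
Governing: min(445.9, 350.4, 133.2) = 133.2 kN → gross-section yield.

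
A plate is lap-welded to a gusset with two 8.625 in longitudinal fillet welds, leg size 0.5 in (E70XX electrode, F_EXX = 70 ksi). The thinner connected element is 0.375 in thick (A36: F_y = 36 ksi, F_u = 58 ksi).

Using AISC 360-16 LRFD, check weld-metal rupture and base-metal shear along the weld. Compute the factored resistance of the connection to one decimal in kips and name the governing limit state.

139.7 kips (base-metal shear governs)

Weld metal: throat = 0.707×0.5 = 0.3535 in, L = 2×8.625 = 17.25 in. φR_n = 0.75 × 0.6 × 70 × 0.3535 × 17.25 = 192.1 kips.
Base metal shear (0.375 in plate): yield φR_n = 1.0×0.6×36×0.375×17.25 = 139.7 kips; rupture φR_n = 0.75×0.6×58×0.375×17.25 = 168.8 kips; take 139.7 kips (yield).
Governing: min(192.1, 139.7) = 139.7 kips → base-metal shear.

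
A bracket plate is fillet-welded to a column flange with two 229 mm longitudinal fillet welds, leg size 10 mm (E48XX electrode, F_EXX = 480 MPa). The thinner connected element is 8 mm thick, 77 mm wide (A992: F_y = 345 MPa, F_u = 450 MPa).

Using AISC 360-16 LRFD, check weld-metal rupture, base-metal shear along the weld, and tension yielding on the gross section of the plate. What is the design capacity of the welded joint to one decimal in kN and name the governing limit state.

191.3 kN (gross-section yield governs)

Weld metal: throat = 0.707×10 = 7.07 mm, L = 2×229 = 458 mm. φR_n = 0.75 × 0.6 × 480 × 7.07 × 458 = 699.4 kN.
Base metal shear (8 mm plate): yield φR_n = 1.0×0.6×345×8×458 = 758.4 kN; rupture φR_n = 0.75×0.6×450×8×458 = 742.0 kN; take 742.0 kN (rupture).
Tension yield (gross): A_g = 77×8 = 616 mm². φR_n = 0.90 × 345 × 616 = 191.3 kN.
Governing: min(699.4, 742.0, 191.3) = 191.3 kN → gross-section yield.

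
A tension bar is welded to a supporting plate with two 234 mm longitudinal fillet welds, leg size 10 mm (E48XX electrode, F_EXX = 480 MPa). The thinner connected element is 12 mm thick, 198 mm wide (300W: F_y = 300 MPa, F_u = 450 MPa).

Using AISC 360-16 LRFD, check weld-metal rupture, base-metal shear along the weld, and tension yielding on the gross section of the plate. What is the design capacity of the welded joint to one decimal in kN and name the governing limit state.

Weld metal: throat = 0.707×10 = 7.07 mm, L = 2×234 = 468 mm. φR_n = 0.75 × 0.6 × 480 × 7.07 × 468 = 714.7 kN.
Base metal shear (12 mm plate): yield φR_n = 1.0×0.6×300×12×468 = 1010.9 kN; rupture φR_n = 0.75×0.6×450×12×468 = 1137.2 kN; take 1010.9 kN (yield).
Tension yield (gross): A_g = 198×12 = 2376 mm². φR_n = 0.90 × 300 × 2376 = 641.5 kN.
Governing: min(714.7, 1010.9, 641.5) = 641.5 kN → gross-section yield.

641.5 kN (gross-section yield governs)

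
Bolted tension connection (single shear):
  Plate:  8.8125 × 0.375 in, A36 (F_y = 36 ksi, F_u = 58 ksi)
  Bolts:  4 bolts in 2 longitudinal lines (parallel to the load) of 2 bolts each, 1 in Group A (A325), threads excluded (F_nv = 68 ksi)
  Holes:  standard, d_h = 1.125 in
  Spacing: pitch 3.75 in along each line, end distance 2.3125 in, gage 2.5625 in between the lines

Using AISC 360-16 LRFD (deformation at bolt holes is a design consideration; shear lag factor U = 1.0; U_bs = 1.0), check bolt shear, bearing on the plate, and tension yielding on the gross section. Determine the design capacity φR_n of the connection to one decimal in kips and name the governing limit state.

Bolt shear: A_b = π(1)²/4 = 0.7854 in². φR_n = 0.75 × 68 × 0.7854 × 4 × 1 = 160.2 kips.
Bearing (0.375 in plate, F_u = 58 ksi): end bolts L_c = 2.3125 − 1.125/2 = 1.75, R_n = min(1.2×1.75×0.375×58, 2.4×1×0.375×58) = 45.675 kips/bolt; interior L_c = 3.75 − 1.125 = 2.625, R_n = 52.2 kips/bolt. φR_n = 0.75 × (2×45.675 + 2×52.2) = 146.8 kips.
Tension yield (gross): A_g = 8.8125×0.375 = 3.3047 in². φR_n = 0.90 × 36 × 3.3047 = 107.1 kips.
Governing: min(160.2, 146.8, 107.1) = 107.1 kips → gross-section yield.

107.1 kips (gross-section yield governs)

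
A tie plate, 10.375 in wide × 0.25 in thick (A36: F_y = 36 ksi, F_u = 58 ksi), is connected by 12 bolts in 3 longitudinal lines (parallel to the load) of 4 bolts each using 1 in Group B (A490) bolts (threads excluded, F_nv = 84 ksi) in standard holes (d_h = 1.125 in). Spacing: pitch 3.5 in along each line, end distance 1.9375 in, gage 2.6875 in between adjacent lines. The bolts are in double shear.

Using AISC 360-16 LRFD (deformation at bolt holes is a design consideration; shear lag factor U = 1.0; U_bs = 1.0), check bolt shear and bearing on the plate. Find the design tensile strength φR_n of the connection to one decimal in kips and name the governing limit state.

288.7 kips (bearing governs)

Bolt shear: A_b = π(1)²/4 = 0.7854 in². φR_n = 0.75 × 84 × 0.7854 × 12 × 2 = 1187.5 kips.
Bearing (0.25 in plate, F_u = 58 ksi): end bolts L_c = 1.9375 − 1.125/2 = 1.375, R_n = min(1.2×1.375×0.25×58, 2.4×1×0.25×58) = 23.925 kips/bolt; interior L_c = 3.5 − 1.125 = 2.375, R_n = 34.8 kips/bolt. φR_n = 0.75 × (3×23.925 + 9×34.8) = 288.7 kips.
Governing: min(1187.5, 288.7) = 288.7 kips → bearing.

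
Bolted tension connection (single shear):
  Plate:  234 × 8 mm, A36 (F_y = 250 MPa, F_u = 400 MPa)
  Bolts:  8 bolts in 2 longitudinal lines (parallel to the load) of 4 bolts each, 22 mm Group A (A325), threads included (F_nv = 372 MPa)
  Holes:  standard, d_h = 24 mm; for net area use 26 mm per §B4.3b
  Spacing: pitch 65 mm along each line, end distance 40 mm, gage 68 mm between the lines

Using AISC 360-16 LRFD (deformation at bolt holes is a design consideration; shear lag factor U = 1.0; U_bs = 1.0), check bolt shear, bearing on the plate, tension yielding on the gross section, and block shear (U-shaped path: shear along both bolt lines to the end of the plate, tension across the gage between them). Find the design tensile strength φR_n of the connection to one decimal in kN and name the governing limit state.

Bolt shear: A_b = π(22)²/4 = 380.13 mm². φR_n = 0.75 × 372 × 380.13 × 8 × 1 = 848.5 kN.
Bearing (8 mm plate, F_u = 400 MPa): end bolts L_c = 40 − 24/2 = 28, R_n = min(1.2×28×8×400, 2.4×22×8×400) = 107.52 kN/bolt; interior L_c = 65 − 24 = 41, R_n = 157.44 kN/bolt. φR_n = 0.75 × (2×107.52 + 6×157.44) = 869.8 kN.
Tension yield (gross): A_g = 234×8 = 1872 mm². φR_n = 0.90 × 250 × 1872 = 421.2 kN.
Block shear: shear path 2×[40+3×65] = 2×235 mm, A_gv = 3760, A_nv = 2×(235 − 3.5×26)×8 = 2304 mm²; tension across gage: (68 − 1×26)×8 = 336 mm². R_n = min(0.6×400×2304, 0.6×250×3760) + 1.0×400×336 = min(552.96, 564) + 134.4 = 687.36 kN. φR_n = 0.75 × 687.36 = 515.5 kN.
Governing: min(848.5, 869.8, 421.2, 515.5) = 421.2 kN → gross-section yield.

421.2 kN (gross-section yield governs)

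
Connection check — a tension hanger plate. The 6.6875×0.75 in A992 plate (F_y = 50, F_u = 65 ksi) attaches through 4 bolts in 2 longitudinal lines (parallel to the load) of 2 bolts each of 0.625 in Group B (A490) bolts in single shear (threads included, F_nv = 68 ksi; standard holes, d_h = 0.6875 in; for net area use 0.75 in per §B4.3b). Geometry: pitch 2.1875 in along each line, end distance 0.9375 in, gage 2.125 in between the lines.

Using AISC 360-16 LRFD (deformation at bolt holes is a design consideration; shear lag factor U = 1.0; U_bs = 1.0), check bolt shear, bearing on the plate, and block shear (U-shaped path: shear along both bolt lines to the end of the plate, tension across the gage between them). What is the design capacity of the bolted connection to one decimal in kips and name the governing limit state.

Bolt shear: A_b = π(0.625)²/4 = 0.3068 in². φR_n = 0.75 × 68 × 0.3068 × 4 × 1 = 62.6 kips.
Bearing (0.75 in plate, F_u = 65 ksi): end bolts L_c = 0.9375 − 0.6875/2 = 0.59375, R_n = min(1.2×0.59375×0.75×65, 2.4×0.625×0.75×65) = 34.734 kips/bolt; interior L_c = 2.1875 − 0.6875 = 1.5, R_n = 73.125 kips/bolt. φR_n = 0.75 × (2×34.734 + 2×73.125) = 161.8 kips.
Block shear: shear path 2×[0.9375+1×2.1875] = 2×3.125 in, A_gv = 4.6875, A_nv = 2×(3.125 − 1.5×0.75)×0.75 = 3 in²; tension across gage: (2.125 − 1×0.75)×0.75 = 1.0313 in². R_n = min(0.6×65×3, 0.6×50×4.6875) + 1.0×65×1.0313 = min(117, 140.63) + 67.035 = 184.04 kips. φR_n = 0.75 × 184.04 = 138.0 kips.
Governing: min(62.6, 161.8, 138.0) = 62.6 kips → bolt shear.

62.6 kips (bolt shear governs)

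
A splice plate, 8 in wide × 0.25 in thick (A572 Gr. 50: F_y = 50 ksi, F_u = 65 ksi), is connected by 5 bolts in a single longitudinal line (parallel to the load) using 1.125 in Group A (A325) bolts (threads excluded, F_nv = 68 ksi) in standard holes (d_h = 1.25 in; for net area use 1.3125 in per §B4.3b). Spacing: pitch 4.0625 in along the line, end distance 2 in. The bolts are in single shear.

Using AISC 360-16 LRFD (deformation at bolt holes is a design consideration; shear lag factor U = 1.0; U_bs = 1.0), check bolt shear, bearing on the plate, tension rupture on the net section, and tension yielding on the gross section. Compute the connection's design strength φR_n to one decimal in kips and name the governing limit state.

81.5 kips (net-section rupture governs)

Bolt shear: A_b = π(1.125)²/4 = 0.99402 in². φR_n = 0.75 × 68 × 0.99402 × 5 × 1 = 253.5 kips.
Bearing (0.25 in plate, F_u = 65 ksi): end bolts L_c = 2 − 1.25/2 = 1.375, R_n = min(1.2×1.375×0.25×65, 2.4×1.125×0.25×65) = 26.813 kips/bolt; interior L_c = 4.0625 − 1.25 = 2.8125, R_n = 43.875 kips/bolt. φR_n = 0.75 × (1×26.813 + 4×43.875) = 151.7 kips.
Tension rupture (net): A_n = (8 − 1×1.3125)×0.25 = 1.6719 in² (U = 1.0, A_e = A_n). φR_n = 0.75 × 65 × 1.6719 = 81.5 kips.
Tension yield (gross): A_g = 8×0.25 = 2 in². φR_n = 0.90 × 50 × 2 = 90.0 kips.
Governing: min(253.5, 151.7, 81.5, 90.0) = 81.5 kips → net-section rupture.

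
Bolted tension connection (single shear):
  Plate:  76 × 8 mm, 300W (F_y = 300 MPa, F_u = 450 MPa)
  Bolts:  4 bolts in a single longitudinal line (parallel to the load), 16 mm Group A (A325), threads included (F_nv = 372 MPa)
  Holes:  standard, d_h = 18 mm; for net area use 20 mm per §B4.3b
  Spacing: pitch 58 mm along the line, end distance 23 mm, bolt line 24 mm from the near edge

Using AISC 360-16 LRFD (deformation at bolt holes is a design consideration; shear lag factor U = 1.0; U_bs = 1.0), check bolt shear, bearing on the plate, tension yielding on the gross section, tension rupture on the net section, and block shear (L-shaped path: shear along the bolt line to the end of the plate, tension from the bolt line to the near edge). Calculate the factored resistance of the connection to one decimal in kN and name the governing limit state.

Bolt shear: A_b = π(16)²/4 = 201.06 mm². φR_n = 0.75 × 372 × 201.06 × 4 × 1 = 224.4 kN.
Bearing (8 mm plate, F_u = 450 MPa): end bolts L_c = 23 − 18/2 = 14, R_n = min(1.2×14×8×450, 2.4×16×8×450) = 60.48 kN/bolt; interior L_c = 58 − 18 = 40, R_n = 138.24 kN/bolt. φR_n = 0.75 × (1×60.48 + 3×138.24) = 356.4 kN.
Tension yield (gross): A_g = 76×8 = 608 mm². φR_n = 0.90 × 300 × 608 = 164.2 kN.
Tension rupture (net): A_n = (76 − 1×20)×8 = 448 mm² (U = 1.0, A_e = A_n). φR_n = 0.75 × 450 × 448 = 151.2 kN.
Block shear: shear path 1×[23+3×58] = 1×197 mm, A_gv = 1576, A_nv = 1×(197 − 3.5×20)×8 = 1016 mm²; tension to near edge: (24 − 0.5×20)×8 = 112 mm². R_n = min(0.6×450×1016, 0.6×300×1576) + 1.0×450×112 = min(274.32, 283.68) + 50.4 = 324.72 kN. φR_n = 0.75 × 324.72 = 243.5 kN.
Governing: min(224.4, 356.4, 164.2, 151.2, 243.5) = 151.2 kN → net-section rupture.

151.2 kN (net-section rupture governs)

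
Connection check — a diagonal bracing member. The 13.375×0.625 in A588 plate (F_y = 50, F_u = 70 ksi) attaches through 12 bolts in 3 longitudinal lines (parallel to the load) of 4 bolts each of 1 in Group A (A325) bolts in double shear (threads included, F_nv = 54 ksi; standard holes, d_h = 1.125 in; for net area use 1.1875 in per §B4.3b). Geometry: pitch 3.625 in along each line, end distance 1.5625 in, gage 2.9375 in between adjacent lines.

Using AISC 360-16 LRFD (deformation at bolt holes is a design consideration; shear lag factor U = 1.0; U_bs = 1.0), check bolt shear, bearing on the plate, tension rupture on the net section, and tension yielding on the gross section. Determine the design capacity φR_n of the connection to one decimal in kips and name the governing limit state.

322.0 kips (net-section rupture governs)

Bolt shear: A_b = π(1)²/4 = 0.7854 in². φR_n = 0.75 × 54 × 0.7854 × 12 × 2 = 763.4 kips.
Bearing (0.625 in plate, F_u = 70 ksi): end bolts L_c = 1.5625 − 1.125/2 = 1, R_n = min(1.2×1×0.625×70, 2.4×1×0.625×70) = 52.5 kips/bolt; interior L_c = 3.625 − 1.125 = 2.5, R_n = 105 kips/bolt. φR_n = 0.75 × (3×52.5 + 9×105) = 826.9 kips.
Tension rupture (net): A_n = (13.375 − 3×1.1875)×0.625 = 6.1328 in² (U = 1.0, A_e = A_n). φR_n = 0.75 × 70 × 6.1328 = 322.0 kips.
Tension yield (gross): A_g = 13.375×0.625 = 8.3594 in². φR_n = 0.90 × 50 × 8.3594 = 376.2 kips.
Governing: min(763.4, 826.9, 322.0, 376.2) = 322.0 kips → net-section rupture.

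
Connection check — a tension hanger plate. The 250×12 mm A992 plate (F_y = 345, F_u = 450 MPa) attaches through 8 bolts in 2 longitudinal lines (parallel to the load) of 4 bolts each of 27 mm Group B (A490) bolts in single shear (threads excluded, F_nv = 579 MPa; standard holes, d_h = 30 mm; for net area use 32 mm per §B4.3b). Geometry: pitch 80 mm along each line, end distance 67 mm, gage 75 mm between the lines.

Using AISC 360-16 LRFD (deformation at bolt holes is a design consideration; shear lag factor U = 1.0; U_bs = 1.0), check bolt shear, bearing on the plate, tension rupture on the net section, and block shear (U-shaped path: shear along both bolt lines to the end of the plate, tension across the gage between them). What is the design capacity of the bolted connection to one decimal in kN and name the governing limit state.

Bolt shear: A_b = π(27)²/4 = 572.56 mm². φR_n = 0.75 × 579 × 572.56 × 8 × 1 = 1989.1 kN.
Bearing (12 mm plate, F_u = 450 MPa): end bolts L_c = 67 − 30/2 = 52, R_n = min(1.2×52×12×450, 2.4×27×12×450) = 336.96 kN/bolt; interior L_c = 80 − 30 = 50, R_n = 324 kN/bolt. φR_n = 0.75 × (2×336.96 + 6×324) = 1963.4 kN.
Tension rupture (net): A_n = (250 − 2×32)×12 = 2232 mm² (U = 1.0, A_e = A_n). φR_n = 0.75 × 450 × 2232 = 753.3 kN.
Block shear: shear path 2×[67+3×80] = 2×307 mm, A_gv = 7368, A_nv = 2×(307 − 3.5×32)×12 = 4680 mm²; tension across gage: (75 − 1×32)×12 = 516 mm². R_n = min(0.6×450×4680, 0.6×345×7368) + 1.0×450×516 = min(1263.6, 1525.2) + 232.2 = 1495.8 kN. φR_n = 0.75 × 1495.8 = 1121.9 kN.
Governing: min(1989.1, 1963.4, 753.3, 1121.9) = 753.3 kN → net-section rupture.

753.3 kN (net-section rupture governs)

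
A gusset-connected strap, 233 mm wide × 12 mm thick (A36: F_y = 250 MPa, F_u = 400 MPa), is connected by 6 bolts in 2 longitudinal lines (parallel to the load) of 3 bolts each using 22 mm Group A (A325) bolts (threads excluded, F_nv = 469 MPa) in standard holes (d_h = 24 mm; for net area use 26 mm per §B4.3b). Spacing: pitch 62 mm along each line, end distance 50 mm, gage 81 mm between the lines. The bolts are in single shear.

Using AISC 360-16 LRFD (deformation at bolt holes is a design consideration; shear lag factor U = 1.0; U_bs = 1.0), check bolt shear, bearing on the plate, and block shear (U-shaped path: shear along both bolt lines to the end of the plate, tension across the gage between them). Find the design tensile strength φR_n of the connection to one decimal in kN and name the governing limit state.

667.8 kN (block shear governs)

Bolt shear: A_b = π(22)²/4 = 380.13 mm². φR_n = 0.75 × 469 × 380.13 × 6 × 1 = 802.3 kN.
Bearing (12 mm plate, F_u = 400 MPa): end bolts L_c = 50 − 24/2 = 38, R_n = min(1.2×38×12×400, 2.4×22×12×400) = 218.88 kN/bolt; interior L_c = 62 − 24 = 38, R_n = 218.88 kN/bolt. φR_n = 0.75 × (2×218.88 + 4×218.88) = 985.0 kN.
Block shear: shear path 2×[50+2×62] = 2×174 mm, A_gv = 4176, A_nv = 2×(174 − 2.5×26)×12 = 2616 mm²; tension across gage: (81 − 1×26)×12 = 660 mm². R_n = min(0.6×400×2616, 0.6×250×4176) + 1.0×400×660 = min(627.84, 626.4) + 264 = 890.4 kN. φR_n = 0.75 × 890.4 = 667.8 kN.
Governing: min(802.3, 985.0, 667.8) = 667.8 kN → block shear.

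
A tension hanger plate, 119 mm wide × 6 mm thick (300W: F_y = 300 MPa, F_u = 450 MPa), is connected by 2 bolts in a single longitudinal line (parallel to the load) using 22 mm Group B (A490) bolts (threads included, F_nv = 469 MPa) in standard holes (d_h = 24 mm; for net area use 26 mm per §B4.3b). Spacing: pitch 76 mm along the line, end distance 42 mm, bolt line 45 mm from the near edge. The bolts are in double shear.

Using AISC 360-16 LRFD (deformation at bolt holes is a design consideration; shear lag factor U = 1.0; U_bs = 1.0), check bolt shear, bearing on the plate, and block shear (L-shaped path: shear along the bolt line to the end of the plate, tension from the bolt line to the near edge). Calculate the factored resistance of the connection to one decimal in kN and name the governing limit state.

160.4 kN (block shear governs)

Bolt shear: A_b = π(22)²/4 = 380.13 mm². φR_n = 0.75 × 469 × 380.13 × 2 × 2 = 534.8 kN.
Bearing (6 mm plate, F_u = 450 MPa): end bolts L_c = 42 − 24/2 = 30, R_n = min(1.2×30×6×450, 2.4×22×6×450) = 97.2 kN/bolt; interior L_c = 76 − 24 = 52, R_n = 142.56 kN/bolt. φR_n = 0.75 × (1×97.2 + 1×142.56) = 179.8 kN.
Block shear: shear path 1×[42+1×76] = 1×118 mm, A_gv = 708, A_nv = 1×(118 − 1.5×26)×6 = 474 mm²; tension to near edge: (45 − 0.5×26)×6 = 192 mm². R_n = min(0.6×450×474, 0.6×300×708) + 1.0×450×192 = min(127.98, 127.44) + 86.4 = 213.84 kN. φR_n = 0.75 × 213.84 = 160.4 kN.
Governing: min(534.8, 179.8, 160.4) = 160.4 kN → block shear.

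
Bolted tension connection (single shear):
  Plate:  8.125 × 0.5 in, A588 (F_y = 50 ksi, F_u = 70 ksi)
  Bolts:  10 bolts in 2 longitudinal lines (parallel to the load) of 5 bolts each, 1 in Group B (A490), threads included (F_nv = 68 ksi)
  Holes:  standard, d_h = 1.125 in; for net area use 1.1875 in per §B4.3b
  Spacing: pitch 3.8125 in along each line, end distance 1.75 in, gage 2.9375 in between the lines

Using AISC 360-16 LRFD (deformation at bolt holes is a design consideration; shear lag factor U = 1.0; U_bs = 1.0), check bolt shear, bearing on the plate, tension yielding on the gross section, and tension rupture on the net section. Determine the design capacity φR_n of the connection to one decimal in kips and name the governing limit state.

150.9 kips (net-section rupture governs)

Bolt shear: A_b = π(1)²/4 = 0.7854 in². φR_n = 0.75 × 68 × 0.7854 × 10 × 1 = 400.6 kips.
Bearing (0.5 in plate, F_u = 70 ksi): end bolts L_c = 1.75 − 1.125/2 = 1.1875, R_n = min(1.2×1.1875×0.5×70, 2.4×1×0.5×70) = 49.875 kips/bolt; interior L_c = 3.8125 − 1.125 = 2.6875, R_n = 84 kips/bolt. φR_n = 0.75 × (2×49.875 + 8×84) = 578.8 kips.
Tension yield (gross): A_g = 8.125×0.5 = 4.0625 in². φR_n = 0.90 × 50 × 4.0625 = 182.8 kips.
Tension rupture (net): A_n = (8.125 − 2×1.1875)×0.5 = 2.875 in² (U = 1.0, A_e = A_n). φR_n = 0.75 × 70 × 2.875 = 150.9 kips.
Governing: min(400.6, 578.8, 182.8, 150.9) = 150.9 kips → net-section rupture.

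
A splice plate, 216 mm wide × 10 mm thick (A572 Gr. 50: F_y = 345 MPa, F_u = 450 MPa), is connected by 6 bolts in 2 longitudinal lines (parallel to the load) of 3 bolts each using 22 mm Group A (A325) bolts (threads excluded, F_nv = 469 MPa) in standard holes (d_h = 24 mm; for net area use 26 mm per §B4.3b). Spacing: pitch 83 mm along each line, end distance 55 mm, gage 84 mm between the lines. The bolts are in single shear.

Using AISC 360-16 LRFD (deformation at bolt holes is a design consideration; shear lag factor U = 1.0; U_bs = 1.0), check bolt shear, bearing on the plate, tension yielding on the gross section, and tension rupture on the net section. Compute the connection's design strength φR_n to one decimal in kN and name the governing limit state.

Bolt shear: A_b = π(22)²/4 = 380.13 mm². φR_n = 0.75 × 469 × 380.13 × 6 × 1 = 802.3 kN.
Bearing (10 mm plate, F_u = 450 MPa): end bolts L_c = 55 − 24/2 = 43, R_n = min(1.2×43×10×450, 2.4×22×10×450) = 232.2 kN/bolt; interior L_c = 83 − 24 = 59, R_n = 237.6 kN/bolt. φR_n = 0.75 × (2×232.2 + 4×237.6) = 1061.1 kN.
Tension yield (gross): A_g = 216×10 = 2160 mm². φR_n = 0.90 × 345 × 2160 = 670.7 kN.
Tension rupture (net): A_n = (216 − 2×26)×10 = 1640 mm² (U = 1.0, A_e = A_n). φR_n = 0.75 × 450 × 1640 = 553.5 kN.
Governing: min(802.3, 1061.1, 670.7, 553.5) = 553.5 kN → net-section rupture.

553.5 kN (net-section rupture governs)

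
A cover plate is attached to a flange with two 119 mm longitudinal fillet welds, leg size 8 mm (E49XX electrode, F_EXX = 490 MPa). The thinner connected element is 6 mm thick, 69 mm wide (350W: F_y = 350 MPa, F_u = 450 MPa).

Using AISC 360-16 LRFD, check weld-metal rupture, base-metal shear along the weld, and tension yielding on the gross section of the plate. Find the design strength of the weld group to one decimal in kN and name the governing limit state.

Weld metal: throat = 0.707×8 = 5.656 mm, L = 2×119 = 238 mm. φR_n = 0.75 × 0.6 × 490 × 5.656 × 238 = 296.8 kN.
Base metal shear (6 mm plate): yield φR_n = 1.0×0.6×350×6×238 = 299.9 kN; rupture φR_n = 0.75×0.6×450×6×238 = 289.2 kN; take 289.2 kN (rupture).
Tension yield (gross): A_g = 69×6 = 414 mm². φR_n = 0.90 × 350 × 414 = 130.4 kN.
Governing: min(296.8, 289.2, 130.4) = 130.4 kN → gross-section yield.

130.4 kN (gross-section yield governs)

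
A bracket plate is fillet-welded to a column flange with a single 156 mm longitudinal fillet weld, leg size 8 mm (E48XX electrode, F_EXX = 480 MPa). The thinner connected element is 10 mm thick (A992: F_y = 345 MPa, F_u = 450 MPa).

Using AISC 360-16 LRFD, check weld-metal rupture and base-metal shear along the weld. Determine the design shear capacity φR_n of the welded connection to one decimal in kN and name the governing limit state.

190.6 kN (weld metal governs)

Weld metal: throat = 0.707×8 = 5.656 mm, L = 156 mm. φR_n = 0.75 × 0.6 × 480 × 5.656 × 156 = 190.6 kN.
Base metal shear (10 mm plate): yield φR_n = 1.0×0.6×345×10×156 = 322.9 kN; rupture φR_n = 0.75×0.6×450×10×156 = 315.9 kN; take 315.9 kN (rupture).
Governing: min(190.6, 315.9) = 190.6 kN → weld metal.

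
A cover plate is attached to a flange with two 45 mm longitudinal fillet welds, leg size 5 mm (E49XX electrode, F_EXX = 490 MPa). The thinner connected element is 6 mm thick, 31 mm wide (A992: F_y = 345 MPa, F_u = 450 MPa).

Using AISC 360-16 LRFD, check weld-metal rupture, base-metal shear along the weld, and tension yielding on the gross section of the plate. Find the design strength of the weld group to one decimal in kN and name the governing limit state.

57.8 kN (gross-section yield governs)

Weld metal: throat = 0.707×5 = 3.535 mm, L = 2×45 = 90 mm. φR_n = 0.75 × 0.6 × 490 × 3.535 × 90 = 70.2 kN.
Base metal shear (6 mm plate): yield φR_n = 1.0×0.6×345×6×90 = 111.8 kN; rupture φR_n = 0.75×0.6×450×6×90 = 109.4 kN; take 109.4 kN (rupture).
Tension yield (gross): A_g = 31×6 = 186 mm². φR_n = 0.90 × 345 × 186 = 57.8 kN.
Governing: min(70.2, 109.4, 57.8) = 57.8 kN → gross-section yield.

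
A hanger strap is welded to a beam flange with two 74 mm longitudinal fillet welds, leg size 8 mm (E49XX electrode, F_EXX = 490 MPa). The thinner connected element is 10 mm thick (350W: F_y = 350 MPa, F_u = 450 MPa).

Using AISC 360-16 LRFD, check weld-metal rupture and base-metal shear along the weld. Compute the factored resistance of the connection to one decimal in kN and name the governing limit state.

Weld metal: throat = 0.707×8 = 5.656 mm, L = 2×74 = 148 mm. φR_n = 0.75 × 0.6 × 490 × 5.656 × 148 = 184.6 kN.
Base metal shear (10 mm plate): yield φR_n = 1.0×0.6×350×10×148 = 310.8 kN; rupture φR_n = 0.75×0.6×450×10×148 = 299.7 kN; take 299.7 kN (rupture).
Governing: min(184.6, 299.7) = 184.6 kN → weld metal.

184.6 kN (weld metal governs)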